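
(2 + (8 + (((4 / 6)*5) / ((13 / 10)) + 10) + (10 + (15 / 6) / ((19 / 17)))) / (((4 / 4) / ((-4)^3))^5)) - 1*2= -26097831903232 / 741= -35219746158.21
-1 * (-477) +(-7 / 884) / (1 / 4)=476.97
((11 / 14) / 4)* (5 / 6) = 0.16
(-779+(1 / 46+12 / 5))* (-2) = 178613 / 115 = 1553.16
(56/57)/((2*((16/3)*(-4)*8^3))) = -7/155648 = -0.00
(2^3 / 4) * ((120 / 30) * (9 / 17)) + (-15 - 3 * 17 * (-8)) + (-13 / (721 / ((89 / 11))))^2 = 424791596066 / 1069312937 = 397.26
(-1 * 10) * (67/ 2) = -335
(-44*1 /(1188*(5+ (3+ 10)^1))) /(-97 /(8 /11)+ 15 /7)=28 /1785807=0.00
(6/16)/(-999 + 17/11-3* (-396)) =0.00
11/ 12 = 0.92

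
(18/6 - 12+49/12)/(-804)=59/9648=0.01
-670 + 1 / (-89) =-59631 / 89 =-670.01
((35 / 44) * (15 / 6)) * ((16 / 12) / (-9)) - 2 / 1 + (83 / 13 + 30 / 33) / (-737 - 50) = -14001175 / 6077214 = -2.30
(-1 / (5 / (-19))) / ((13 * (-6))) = -19 / 390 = -0.05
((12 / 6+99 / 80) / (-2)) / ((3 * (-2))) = 0.27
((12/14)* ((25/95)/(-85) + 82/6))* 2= 52960/2261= 23.42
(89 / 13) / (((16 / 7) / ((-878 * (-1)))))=273497 / 104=2629.78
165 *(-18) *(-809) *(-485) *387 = -450980407350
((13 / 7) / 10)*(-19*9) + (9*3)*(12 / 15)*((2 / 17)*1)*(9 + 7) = 10593 / 1190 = 8.90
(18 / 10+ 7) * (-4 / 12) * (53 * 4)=-9328 / 15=-621.87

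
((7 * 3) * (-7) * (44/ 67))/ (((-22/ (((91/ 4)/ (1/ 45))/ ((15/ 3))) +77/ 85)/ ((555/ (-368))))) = 5679539775/ 31146692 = 182.35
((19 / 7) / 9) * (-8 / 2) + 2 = 50 / 63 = 0.79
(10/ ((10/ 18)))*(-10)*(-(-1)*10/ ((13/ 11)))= -19800/ 13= -1523.08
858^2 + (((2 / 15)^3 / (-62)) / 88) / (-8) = 13555723896001 / 18414000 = 736164.00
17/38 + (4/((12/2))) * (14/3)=1217/342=3.56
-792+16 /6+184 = -605.33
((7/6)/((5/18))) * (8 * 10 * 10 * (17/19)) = 57120/19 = 3006.32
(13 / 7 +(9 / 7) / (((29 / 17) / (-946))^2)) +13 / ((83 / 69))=193203338906 / 488621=395405.31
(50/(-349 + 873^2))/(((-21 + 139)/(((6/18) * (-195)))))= -325/8989004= -0.00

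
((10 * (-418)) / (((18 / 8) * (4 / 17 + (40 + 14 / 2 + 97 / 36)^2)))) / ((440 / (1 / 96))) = -969 / 54414041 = -0.00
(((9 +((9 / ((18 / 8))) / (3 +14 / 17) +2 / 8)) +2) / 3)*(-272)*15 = -217396 / 13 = -16722.77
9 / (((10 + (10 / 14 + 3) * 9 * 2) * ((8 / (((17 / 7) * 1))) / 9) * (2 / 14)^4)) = 768.16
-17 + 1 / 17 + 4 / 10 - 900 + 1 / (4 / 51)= -307289 / 340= -903.79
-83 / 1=-83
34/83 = 0.41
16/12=4/3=1.33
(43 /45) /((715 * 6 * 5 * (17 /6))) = 43 /2734875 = 0.00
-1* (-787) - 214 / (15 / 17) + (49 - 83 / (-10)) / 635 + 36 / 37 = 545.53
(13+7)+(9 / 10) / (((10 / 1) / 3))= 2027 / 100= 20.27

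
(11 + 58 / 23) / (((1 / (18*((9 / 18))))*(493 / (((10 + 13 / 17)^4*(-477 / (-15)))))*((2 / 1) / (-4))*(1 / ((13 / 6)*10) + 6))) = -4325700780985662 / 124062845089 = -34867.01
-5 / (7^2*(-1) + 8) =5 / 41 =0.12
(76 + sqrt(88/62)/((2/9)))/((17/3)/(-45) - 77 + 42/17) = -87210/85667 - 20655 * sqrt(341)/5311354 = -1.09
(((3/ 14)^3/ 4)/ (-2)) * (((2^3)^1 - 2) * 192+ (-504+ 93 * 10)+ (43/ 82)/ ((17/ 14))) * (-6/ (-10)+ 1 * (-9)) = 89113527/ 5464480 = 16.31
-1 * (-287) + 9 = 296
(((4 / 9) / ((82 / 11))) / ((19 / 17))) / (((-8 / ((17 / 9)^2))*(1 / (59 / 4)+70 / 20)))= -0.01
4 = 4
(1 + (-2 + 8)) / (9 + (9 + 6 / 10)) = 35 / 93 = 0.38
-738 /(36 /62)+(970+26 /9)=-2683 /9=-298.11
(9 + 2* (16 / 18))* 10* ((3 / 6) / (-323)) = -485 / 2907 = -0.17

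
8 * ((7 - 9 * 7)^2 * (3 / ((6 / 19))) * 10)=2383360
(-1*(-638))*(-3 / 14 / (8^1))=-957 / 56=-17.09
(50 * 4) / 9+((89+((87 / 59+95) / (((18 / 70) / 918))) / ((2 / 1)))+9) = 91505818 / 531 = 172327.34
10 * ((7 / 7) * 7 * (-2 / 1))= -140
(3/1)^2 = 9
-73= -73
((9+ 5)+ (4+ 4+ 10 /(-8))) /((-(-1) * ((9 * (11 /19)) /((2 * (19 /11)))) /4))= 59926 /1089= 55.03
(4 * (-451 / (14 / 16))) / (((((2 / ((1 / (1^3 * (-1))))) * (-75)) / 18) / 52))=-2251392 / 175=-12865.10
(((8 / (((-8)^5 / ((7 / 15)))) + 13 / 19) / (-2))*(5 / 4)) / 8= -798587 / 14942208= -0.05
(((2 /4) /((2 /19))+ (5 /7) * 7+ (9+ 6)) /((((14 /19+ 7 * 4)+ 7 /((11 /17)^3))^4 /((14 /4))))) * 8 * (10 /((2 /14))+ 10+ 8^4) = 169091707736118169887984 /518338434168545195314375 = 0.33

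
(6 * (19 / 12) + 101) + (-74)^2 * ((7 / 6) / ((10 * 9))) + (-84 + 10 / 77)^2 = 11551083209 / 1600830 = 7215.68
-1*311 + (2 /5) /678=-527144 /1695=-311.00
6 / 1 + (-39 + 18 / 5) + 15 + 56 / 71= -4832 / 355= -13.61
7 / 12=0.58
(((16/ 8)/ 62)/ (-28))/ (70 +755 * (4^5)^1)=-1/ 671128920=-0.00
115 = 115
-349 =-349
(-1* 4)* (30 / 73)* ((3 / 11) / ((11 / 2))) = -720 / 8833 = -0.08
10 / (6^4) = 5 / 648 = 0.01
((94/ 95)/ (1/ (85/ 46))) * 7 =5593/ 437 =12.80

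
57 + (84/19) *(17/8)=2523/38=66.39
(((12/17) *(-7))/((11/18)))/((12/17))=-126/11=-11.45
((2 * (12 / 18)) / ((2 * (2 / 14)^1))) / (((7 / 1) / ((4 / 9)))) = 8 / 27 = 0.30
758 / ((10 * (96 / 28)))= 2653 / 120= 22.11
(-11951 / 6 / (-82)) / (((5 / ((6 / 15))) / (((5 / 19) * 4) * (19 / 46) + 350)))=9632506 / 14145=680.98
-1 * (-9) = 9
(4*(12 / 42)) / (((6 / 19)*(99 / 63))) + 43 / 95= 8639 / 3135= 2.76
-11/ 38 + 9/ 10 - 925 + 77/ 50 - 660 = -1503707/ 950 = -1582.85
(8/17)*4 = 32/17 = 1.88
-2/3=-0.67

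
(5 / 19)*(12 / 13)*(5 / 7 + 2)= 60 / 91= 0.66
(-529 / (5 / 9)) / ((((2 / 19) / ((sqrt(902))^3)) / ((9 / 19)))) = -19324899 * sqrt(902) / 5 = -116078155.17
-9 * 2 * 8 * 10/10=-144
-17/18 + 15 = 253/18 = 14.06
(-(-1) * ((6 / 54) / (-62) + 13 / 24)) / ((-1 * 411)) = -1205 / 917352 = -0.00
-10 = -10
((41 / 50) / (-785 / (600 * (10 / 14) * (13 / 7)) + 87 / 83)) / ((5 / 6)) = 3185208 / 200405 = 15.89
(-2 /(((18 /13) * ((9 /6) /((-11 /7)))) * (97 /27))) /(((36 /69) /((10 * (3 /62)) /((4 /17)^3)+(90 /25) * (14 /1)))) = 952103009 /13471360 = 70.68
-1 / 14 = -0.07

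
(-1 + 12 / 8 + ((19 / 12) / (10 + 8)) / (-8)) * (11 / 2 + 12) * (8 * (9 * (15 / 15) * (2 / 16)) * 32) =2464.58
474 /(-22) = -237 /11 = -21.55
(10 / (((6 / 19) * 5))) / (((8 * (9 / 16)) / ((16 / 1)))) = 608 / 27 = 22.52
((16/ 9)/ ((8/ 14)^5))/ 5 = 16807/ 2880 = 5.84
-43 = -43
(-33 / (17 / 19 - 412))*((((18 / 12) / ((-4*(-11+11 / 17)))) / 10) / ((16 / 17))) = 49419 / 159969280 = 0.00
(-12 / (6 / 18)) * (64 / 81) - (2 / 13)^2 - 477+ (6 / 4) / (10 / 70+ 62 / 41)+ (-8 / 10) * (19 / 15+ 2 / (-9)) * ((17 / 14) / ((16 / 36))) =-2563278142 / 5057325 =-506.84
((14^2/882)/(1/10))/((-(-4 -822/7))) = 14/765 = 0.02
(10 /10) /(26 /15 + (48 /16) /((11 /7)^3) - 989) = -19965 /19695344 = -0.00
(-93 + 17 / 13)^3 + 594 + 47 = -1692261611 / 2197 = -770260.18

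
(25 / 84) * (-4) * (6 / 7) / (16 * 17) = -25 / 6664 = -0.00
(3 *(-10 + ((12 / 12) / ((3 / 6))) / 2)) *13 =-351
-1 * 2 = -2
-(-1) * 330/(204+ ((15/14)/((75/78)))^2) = 134750/83807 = 1.61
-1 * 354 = -354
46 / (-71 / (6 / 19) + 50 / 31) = -8556 / 41519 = -0.21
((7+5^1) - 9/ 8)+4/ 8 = 91/ 8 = 11.38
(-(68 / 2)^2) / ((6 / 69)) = -13294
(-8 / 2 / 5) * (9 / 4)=-9 / 5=-1.80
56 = 56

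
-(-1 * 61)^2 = -3721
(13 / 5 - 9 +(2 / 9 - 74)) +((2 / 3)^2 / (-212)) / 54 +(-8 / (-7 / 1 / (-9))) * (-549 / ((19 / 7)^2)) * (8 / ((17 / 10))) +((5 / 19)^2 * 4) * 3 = 2788139774363 / 790384230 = 3527.58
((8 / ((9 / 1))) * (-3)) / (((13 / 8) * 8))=-8 / 39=-0.21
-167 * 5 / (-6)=835 / 6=139.17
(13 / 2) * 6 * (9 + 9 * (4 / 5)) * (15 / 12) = 789.75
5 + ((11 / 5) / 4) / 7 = 711 / 140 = 5.08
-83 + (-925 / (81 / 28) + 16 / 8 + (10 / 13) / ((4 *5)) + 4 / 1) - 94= -1033445 / 2106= -490.71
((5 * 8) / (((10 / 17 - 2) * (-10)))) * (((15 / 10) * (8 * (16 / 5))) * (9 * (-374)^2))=684832896 / 5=136966579.20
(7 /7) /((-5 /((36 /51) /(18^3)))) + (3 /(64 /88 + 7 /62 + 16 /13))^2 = 29224571254919 /13926688320510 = 2.10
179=179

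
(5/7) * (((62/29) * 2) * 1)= 620/203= 3.05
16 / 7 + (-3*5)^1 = -89 / 7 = -12.71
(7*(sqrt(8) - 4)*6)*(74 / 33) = -4144 / 11 + 2072*sqrt(2) / 11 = -110.34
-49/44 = -1.11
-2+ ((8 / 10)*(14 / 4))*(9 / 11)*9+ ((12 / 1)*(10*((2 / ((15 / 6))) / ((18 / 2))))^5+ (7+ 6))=41437697 / 1082565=38.28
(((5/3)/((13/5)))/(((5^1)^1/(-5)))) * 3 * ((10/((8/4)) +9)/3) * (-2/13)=700/507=1.38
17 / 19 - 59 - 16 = -1408 / 19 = -74.11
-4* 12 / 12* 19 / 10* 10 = -76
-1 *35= -35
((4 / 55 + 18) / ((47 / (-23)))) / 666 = -11431 / 860805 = -0.01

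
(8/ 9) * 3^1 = 8/ 3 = 2.67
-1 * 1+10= 9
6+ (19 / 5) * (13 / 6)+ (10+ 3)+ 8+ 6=1237 / 30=41.23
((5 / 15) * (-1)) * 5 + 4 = 7 / 3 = 2.33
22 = 22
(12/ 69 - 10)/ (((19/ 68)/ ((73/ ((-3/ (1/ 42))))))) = 560932/ 27531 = 20.37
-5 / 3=-1.67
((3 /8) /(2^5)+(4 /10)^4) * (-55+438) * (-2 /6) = -2286893 /480000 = -4.76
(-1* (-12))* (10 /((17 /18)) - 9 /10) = 9882 /85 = 116.26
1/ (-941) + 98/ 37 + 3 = 196632/ 34817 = 5.65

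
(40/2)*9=180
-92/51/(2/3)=-46/17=-2.71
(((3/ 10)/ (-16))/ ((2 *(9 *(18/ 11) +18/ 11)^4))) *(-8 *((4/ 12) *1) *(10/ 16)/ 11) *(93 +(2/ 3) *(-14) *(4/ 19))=6906559/ 3829524480000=0.00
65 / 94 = 0.69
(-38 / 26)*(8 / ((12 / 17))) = -646 / 39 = -16.56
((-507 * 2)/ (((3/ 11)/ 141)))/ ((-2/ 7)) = 1834833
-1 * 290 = -290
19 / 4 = 4.75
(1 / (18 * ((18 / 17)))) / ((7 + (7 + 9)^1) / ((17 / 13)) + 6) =289 / 129924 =0.00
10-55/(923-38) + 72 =14503/177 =81.94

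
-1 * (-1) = 1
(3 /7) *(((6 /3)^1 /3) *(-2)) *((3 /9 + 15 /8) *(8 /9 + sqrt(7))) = -53 *sqrt(7) /42 -212 /189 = -4.46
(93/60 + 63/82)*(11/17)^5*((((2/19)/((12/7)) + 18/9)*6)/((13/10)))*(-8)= -287788473940/14378891839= -20.01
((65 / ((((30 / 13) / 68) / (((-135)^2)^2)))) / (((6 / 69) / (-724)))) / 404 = -13110959696491.34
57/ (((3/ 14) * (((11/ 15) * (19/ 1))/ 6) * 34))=630/ 187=3.37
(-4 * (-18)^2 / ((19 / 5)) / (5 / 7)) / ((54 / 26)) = -4368 / 19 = -229.89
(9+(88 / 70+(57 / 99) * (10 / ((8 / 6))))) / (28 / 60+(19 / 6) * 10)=33669 / 74228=0.45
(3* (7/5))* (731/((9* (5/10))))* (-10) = -20468/3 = -6822.67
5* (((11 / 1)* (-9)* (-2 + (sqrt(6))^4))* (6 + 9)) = -252450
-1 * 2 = -2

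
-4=-4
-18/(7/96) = -1728/7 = -246.86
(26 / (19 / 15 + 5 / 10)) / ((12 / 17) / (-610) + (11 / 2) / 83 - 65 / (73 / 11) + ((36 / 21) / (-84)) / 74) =-44426502038100 / 29371242663481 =-1.51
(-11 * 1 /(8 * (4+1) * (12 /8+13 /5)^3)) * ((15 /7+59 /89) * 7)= -0.08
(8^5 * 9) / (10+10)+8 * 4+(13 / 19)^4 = 9629300853 / 651605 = 14777.82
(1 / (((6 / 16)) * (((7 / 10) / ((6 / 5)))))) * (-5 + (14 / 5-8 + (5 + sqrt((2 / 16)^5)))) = -832 / 35 + sqrt(2) / 56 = -23.75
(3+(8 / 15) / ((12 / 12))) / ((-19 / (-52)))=2756 / 285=9.67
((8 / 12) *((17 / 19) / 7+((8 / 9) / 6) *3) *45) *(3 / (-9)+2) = 34250 / 1197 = 28.61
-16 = -16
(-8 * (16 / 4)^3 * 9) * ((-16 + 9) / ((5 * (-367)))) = -32256 / 1835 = -17.58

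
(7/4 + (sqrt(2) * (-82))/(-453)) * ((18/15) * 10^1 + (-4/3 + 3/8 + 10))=20705 * sqrt(2)/5436 + 3535/96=42.21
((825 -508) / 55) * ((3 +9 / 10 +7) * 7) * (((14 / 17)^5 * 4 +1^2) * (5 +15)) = 1727516694526 / 78092135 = 22121.52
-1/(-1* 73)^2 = -1/5329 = -0.00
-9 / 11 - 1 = -20 / 11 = -1.82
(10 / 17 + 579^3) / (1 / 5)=16498885865 / 17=970522697.94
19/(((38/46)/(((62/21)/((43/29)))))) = 41354/903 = 45.80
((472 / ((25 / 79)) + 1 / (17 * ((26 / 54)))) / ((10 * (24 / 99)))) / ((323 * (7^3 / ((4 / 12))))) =90654553 / 48968738000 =0.00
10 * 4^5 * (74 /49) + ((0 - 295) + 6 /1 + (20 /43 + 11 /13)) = 415707758 /27391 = 15176.80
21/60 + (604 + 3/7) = 84669/140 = 604.78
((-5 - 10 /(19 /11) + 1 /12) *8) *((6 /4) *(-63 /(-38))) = -153783 /722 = -213.00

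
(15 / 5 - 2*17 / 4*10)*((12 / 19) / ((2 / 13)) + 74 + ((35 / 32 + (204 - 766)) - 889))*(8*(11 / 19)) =376158805 / 722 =520995.57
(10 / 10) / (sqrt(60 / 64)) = 4 * sqrt(15) / 15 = 1.03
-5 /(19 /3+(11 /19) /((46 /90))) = -6555 /9788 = -0.67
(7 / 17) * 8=3.29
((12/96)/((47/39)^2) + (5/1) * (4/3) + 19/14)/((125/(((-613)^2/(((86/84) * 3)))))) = 1130941813537/142480500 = 7937.52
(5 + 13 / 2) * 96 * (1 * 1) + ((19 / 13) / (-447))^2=37279564345 / 33767721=1104.00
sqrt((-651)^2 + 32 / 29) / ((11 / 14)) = 14 * sqrt(356417569) / 319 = 828.55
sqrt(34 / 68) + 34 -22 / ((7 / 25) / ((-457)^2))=-114866712 / 7 + sqrt(2) / 2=-16409529.58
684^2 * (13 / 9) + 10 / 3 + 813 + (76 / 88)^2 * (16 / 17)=4175354357 / 6171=676609.04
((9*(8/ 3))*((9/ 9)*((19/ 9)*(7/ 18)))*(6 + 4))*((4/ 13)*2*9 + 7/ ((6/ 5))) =2359420/ 1053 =2240.66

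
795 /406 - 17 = -15.04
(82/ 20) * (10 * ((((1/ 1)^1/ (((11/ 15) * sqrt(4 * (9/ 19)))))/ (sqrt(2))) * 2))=205 * sqrt(38)/ 22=57.44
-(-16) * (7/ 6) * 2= 112/ 3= 37.33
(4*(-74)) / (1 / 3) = -888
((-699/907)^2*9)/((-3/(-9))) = 13192227/822649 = 16.04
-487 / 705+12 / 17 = 181 / 11985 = 0.02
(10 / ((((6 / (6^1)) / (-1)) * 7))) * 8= -80 / 7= -11.43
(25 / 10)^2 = 25 / 4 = 6.25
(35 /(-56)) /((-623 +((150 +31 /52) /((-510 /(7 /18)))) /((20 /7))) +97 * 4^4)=-5967000 /231127781081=-0.00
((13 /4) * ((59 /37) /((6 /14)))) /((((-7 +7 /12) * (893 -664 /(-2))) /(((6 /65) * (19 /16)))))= -3363 /19943000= -0.00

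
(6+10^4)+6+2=10014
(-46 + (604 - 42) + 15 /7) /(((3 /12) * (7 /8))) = 2368.65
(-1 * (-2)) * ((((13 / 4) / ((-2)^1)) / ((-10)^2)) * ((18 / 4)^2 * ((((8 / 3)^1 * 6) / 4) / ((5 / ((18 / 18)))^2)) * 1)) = -0.11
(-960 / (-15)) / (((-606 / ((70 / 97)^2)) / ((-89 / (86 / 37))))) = 258171200 / 122589861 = 2.11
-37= -37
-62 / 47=-1.32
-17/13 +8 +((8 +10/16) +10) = 25.32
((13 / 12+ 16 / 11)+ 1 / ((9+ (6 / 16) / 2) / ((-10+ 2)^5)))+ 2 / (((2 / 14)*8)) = -3562.30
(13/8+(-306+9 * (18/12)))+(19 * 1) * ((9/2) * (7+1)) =3145/8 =393.12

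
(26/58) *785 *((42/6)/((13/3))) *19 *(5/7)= 7714.66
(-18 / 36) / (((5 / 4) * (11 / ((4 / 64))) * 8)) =-1 / 3520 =-0.00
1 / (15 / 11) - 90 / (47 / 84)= -112883 / 705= -160.12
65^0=1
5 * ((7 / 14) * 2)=5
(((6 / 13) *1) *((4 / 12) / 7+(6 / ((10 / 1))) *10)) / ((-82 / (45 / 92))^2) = 257175 / 2589493088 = 0.00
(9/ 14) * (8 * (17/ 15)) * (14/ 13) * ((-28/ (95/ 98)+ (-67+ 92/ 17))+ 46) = -1723752/ 6175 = -279.15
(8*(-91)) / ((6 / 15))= -1820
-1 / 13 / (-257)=1 / 3341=0.00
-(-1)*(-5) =-5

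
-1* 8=-8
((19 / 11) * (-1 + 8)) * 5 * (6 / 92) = 1995 / 506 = 3.94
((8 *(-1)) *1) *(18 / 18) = -8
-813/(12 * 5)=-271/20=-13.55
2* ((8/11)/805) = 16/8855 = 0.00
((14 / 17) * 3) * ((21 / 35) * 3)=378 / 85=4.45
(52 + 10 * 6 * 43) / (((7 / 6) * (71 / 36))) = 81216 / 71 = 1143.89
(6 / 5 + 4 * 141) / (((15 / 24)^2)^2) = 11575296 / 3125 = 3704.09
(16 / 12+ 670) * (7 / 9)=14098 / 27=522.15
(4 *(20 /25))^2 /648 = 32 /2025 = 0.02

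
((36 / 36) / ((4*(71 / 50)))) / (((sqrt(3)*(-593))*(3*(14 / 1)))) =-25*sqrt(3) / 10609956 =-0.00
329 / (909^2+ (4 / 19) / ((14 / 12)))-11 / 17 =-1208105498 / 1868221749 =-0.65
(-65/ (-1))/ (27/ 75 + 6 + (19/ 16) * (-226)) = -1000/ 4031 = -0.25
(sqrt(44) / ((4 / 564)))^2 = 874764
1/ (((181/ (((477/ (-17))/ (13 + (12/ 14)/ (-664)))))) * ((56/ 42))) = -831411/ 92953093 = -0.01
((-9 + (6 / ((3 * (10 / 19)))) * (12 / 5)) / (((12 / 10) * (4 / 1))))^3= 1 / 64000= 0.00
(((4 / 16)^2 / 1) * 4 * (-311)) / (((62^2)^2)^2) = -311 / 873360422339584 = -0.00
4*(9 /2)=18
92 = 92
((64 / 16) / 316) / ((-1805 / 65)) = -13 / 28519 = -0.00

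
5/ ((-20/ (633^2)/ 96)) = -9616536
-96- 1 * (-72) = -24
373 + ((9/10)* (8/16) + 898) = 25429/20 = 1271.45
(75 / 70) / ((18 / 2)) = 5 / 42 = 0.12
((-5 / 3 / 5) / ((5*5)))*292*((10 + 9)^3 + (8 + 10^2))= -2034364 / 75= -27124.85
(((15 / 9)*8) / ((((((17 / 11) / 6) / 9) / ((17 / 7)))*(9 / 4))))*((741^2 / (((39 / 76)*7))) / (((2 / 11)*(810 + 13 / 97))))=2009381911680 / 3850567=521840.53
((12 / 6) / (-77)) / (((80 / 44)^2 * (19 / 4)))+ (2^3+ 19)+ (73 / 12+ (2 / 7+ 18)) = 2049559 / 39900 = 51.37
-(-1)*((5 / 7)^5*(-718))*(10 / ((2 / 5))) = -56093750 / 16807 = -3337.52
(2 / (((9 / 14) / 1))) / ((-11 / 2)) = -56 / 99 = -0.57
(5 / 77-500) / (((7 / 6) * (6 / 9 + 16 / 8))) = -346455 / 2156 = -160.69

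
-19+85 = 66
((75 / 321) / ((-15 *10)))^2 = 1 / 412164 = 0.00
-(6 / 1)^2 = -36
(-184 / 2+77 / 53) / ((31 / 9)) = -43191 / 1643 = -26.29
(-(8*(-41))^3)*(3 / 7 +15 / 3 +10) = 3811055616 / 7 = 544436516.57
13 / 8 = 1.62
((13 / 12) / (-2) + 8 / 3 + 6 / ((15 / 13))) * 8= 293 / 5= 58.60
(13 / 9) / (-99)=-13 / 891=-0.01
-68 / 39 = -1.74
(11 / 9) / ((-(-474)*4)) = 11 / 17064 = 0.00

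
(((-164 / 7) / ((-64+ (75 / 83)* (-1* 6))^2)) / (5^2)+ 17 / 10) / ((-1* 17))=-4938030897 / 49385957950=-0.10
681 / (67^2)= 681 / 4489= 0.15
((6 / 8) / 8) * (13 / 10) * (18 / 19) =351 / 3040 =0.12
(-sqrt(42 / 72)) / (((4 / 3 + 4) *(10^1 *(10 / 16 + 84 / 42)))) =-sqrt(21) / 840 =-0.01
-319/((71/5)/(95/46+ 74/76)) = -68.27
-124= -124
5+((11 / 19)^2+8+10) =8424 / 361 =23.34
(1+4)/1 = 5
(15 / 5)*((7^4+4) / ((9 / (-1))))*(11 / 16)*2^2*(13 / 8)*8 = -343915 / 12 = -28659.58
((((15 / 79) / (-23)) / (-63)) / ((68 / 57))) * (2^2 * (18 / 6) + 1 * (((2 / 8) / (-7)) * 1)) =31825 / 24216976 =0.00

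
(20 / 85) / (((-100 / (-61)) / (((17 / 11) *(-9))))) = -549 / 275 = -2.00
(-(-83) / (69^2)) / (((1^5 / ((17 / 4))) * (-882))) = -1411 / 16796808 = -0.00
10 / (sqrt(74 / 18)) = 30 * sqrt(37) / 37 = 4.93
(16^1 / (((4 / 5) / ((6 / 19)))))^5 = 24883200000 / 2476099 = 10049.36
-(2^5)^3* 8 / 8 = -32768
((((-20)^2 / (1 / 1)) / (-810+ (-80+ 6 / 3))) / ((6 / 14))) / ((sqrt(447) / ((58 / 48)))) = -5075*sqrt(447) / 1786212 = -0.06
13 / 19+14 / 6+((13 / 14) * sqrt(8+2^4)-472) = -26732 / 57+13 * sqrt(6) / 7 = -464.43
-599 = -599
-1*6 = -6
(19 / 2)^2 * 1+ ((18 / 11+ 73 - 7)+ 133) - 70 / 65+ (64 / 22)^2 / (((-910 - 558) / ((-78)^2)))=588227319 / 2309164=254.74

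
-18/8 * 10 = -45/2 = -22.50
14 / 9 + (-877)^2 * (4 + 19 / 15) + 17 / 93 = 4050747.81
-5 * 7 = -35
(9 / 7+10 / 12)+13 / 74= 1783 / 777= 2.29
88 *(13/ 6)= 572/ 3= 190.67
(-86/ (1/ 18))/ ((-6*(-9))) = -86/ 3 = -28.67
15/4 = 3.75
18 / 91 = 0.20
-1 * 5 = -5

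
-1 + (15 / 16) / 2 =-17 / 32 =-0.53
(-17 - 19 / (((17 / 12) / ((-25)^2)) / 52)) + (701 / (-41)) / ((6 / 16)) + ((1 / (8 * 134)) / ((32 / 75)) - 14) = -31271188588903 / 71729664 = -435958.94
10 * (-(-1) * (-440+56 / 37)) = -162240 / 37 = -4384.86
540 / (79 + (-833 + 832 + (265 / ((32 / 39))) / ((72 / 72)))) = 5760 / 4277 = 1.35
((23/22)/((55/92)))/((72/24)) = 1058/1815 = 0.58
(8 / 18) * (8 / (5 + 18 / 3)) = 32 / 99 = 0.32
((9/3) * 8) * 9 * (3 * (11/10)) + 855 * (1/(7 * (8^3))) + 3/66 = 140563121/197120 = 713.08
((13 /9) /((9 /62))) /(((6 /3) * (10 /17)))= 6851 /810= 8.46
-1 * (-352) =352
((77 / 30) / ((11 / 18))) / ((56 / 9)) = 0.68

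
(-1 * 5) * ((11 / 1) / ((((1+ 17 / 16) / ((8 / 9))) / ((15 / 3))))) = -3200 / 27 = -118.52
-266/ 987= -38/ 141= -0.27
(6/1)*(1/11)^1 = 0.55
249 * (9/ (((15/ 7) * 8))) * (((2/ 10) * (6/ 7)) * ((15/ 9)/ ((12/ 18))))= 2241/ 40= 56.02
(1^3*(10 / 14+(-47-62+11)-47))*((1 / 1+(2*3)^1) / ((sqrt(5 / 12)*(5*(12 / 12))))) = -404*sqrt(15) / 5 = -312.94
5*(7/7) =5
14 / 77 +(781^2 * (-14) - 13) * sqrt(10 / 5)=2 / 11 - 8539467 * sqrt(2)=-12076629.87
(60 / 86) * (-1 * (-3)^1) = 90 / 43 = 2.09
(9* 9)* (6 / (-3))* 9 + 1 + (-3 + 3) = -1457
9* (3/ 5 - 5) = -198/ 5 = -39.60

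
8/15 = 0.53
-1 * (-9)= 9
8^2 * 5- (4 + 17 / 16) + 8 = 5167 / 16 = 322.94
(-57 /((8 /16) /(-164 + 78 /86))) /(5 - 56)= -266494 /731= -364.56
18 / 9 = 2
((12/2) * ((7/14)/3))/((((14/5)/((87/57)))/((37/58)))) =185/532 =0.35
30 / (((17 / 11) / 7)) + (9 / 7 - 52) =10135 / 119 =85.17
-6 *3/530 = -9/265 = -0.03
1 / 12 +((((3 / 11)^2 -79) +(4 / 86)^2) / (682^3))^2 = 0.08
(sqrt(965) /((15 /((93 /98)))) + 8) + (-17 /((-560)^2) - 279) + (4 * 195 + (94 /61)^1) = 31 * sqrt(965) /490 + 9766443763 /19129600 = 512.51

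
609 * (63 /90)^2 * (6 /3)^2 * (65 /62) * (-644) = -805899.52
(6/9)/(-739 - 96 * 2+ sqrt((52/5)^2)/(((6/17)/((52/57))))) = -570/773021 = -0.00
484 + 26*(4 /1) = 588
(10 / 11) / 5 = 2 / 11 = 0.18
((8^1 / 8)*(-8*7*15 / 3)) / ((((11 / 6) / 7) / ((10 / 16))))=-7350 / 11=-668.18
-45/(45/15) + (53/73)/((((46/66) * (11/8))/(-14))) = -42993/1679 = -25.61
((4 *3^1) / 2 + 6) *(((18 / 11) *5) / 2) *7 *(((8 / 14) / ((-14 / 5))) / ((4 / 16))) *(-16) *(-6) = -2073600 / 77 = -26929.87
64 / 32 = 2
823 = 823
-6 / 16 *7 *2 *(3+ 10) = -273 / 4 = -68.25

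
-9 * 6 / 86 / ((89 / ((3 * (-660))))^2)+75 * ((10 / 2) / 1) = 21875325 / 340603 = 64.23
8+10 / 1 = 18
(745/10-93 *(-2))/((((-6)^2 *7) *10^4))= 521/5040000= 0.00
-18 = -18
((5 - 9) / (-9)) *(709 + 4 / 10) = 14188 / 45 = 315.29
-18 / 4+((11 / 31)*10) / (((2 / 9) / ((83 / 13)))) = 78543 / 806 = 97.45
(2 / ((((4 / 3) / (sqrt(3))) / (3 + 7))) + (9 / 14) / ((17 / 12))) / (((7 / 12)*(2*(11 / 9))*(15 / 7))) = 972 / 6545 + 54*sqrt(3) / 11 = 8.65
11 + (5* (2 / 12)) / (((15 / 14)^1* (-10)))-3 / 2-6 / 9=394 / 45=8.76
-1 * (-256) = 256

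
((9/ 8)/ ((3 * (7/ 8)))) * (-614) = -1842/ 7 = -263.14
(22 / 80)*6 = 33 / 20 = 1.65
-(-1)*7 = 7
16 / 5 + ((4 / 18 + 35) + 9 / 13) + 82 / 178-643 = -31417312 / 52065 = -603.42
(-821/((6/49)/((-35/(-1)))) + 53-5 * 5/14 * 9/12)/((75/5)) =-39415741/2520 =-15641.17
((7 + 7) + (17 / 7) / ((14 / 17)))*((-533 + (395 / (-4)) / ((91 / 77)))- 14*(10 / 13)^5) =-10513.93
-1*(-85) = 85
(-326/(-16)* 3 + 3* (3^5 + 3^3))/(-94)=-9.27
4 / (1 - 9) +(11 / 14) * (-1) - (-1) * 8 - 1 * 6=5 / 7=0.71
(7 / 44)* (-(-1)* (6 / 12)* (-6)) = -21 / 44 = -0.48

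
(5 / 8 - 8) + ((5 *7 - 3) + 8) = 261 / 8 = 32.62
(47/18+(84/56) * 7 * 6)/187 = 1181/3366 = 0.35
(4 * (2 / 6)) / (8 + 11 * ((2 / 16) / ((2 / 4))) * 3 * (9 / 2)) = 32 / 1083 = 0.03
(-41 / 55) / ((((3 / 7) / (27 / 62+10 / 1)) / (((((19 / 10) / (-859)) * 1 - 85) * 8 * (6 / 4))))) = 12325850131 / 665725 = 18514.93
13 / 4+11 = 57 / 4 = 14.25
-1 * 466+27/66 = -10243/22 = -465.59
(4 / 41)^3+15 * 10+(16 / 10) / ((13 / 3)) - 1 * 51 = 445164899 / 4479865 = 99.37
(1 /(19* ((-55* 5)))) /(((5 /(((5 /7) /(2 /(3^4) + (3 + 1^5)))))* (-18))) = 0.00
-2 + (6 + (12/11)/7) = 320/77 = 4.16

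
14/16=7/8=0.88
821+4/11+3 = 9068/11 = 824.36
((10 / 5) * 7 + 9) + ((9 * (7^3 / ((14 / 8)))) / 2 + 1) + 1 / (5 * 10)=45301 / 50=906.02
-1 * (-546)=546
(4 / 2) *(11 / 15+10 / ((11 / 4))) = 1442 / 165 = 8.74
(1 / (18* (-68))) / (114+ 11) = -1 / 153000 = -0.00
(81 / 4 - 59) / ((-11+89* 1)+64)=-155 / 568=-0.27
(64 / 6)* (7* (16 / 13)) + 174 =10370 / 39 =265.90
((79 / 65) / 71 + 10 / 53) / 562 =50337 / 137462390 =0.00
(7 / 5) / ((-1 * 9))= -7 / 45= -0.16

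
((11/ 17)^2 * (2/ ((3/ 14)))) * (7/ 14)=1694/ 867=1.95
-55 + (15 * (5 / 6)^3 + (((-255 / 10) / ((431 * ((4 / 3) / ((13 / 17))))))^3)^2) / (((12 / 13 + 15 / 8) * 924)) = -27954852336065245158171609667 / 508301071935232079050702848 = -55.00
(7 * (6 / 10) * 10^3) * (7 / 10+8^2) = 271740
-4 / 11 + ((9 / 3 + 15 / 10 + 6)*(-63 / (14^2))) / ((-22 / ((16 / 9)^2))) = 4 / 33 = 0.12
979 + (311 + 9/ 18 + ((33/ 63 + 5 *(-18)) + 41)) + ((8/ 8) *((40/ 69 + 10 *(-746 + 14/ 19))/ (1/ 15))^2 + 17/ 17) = 100218168985998583/ 8020698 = 12494943580.47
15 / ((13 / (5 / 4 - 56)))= -3285 / 52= -63.17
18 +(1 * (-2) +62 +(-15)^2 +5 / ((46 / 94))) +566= 20222 / 23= 879.22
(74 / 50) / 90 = 37 / 2250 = 0.02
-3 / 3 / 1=-1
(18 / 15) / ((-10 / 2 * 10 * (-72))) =0.00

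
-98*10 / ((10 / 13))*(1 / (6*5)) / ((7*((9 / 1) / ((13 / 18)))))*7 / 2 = -1.70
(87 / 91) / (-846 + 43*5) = -87 / 57421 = -0.00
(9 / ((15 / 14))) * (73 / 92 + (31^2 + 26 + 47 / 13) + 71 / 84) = 12460727 / 1495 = 8334.93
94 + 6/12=189/2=94.50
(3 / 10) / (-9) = -1 / 30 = -0.03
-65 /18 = -3.61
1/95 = 0.01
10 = 10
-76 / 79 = -0.96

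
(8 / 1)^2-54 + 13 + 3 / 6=47 / 2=23.50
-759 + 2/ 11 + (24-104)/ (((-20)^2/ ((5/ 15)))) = -125216/ 165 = -758.88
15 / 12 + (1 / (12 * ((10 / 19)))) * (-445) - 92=-3869 / 24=-161.21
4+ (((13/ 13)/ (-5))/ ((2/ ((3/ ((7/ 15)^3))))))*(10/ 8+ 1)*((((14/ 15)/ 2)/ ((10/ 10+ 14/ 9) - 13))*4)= 47783/ 9212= 5.19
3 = 3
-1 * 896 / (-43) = 896 / 43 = 20.84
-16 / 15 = -1.07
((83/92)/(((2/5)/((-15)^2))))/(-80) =-18675/2944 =-6.34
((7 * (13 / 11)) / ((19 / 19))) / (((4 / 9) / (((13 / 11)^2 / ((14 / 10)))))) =98865 / 5324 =18.57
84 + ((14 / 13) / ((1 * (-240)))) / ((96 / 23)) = 12579679 / 149760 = 84.00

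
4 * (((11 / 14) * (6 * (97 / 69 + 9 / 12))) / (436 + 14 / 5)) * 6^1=14025 / 25231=0.56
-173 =-173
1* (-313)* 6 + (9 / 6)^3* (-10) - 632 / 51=-392525 / 204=-1924.14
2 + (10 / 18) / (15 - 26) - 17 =-1490 / 99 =-15.05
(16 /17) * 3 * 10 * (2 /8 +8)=3960 /17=232.94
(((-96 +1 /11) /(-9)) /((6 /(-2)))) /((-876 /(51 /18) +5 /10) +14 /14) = 35870 /3106917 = 0.01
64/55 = 1.16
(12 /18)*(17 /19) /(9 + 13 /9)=0.06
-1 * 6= -6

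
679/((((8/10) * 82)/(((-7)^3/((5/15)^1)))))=-3493455/328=-10650.78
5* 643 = 3215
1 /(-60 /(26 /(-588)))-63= -1111307 /17640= -63.00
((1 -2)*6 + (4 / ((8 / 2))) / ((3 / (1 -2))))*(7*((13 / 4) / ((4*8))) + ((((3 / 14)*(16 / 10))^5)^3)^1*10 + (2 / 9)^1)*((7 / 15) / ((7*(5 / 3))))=-591852138328539235958079943 / 2503596890009003906250000000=-0.24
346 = 346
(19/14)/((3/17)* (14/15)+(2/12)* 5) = 4845/3563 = 1.36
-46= -46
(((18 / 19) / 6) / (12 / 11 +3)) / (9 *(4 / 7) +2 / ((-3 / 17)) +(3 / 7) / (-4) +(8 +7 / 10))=0.02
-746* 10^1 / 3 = -7460 / 3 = -2486.67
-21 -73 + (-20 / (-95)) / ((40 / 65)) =-3559 / 38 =-93.66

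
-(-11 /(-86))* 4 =-22 /43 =-0.51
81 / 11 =7.36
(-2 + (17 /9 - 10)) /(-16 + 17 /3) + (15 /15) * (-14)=-1211 /93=-13.02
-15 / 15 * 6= -6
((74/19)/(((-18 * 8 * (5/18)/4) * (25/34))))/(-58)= 629/68875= 0.01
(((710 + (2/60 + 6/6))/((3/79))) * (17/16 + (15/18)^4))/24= 1686834149/1399680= 1205.16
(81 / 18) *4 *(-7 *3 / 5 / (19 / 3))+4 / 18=-10016 / 855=-11.71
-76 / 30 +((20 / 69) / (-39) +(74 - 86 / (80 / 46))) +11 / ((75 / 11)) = 6356833 / 269100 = 23.62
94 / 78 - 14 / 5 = -311 / 195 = -1.59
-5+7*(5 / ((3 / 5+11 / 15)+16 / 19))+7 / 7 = 1499 / 124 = 12.09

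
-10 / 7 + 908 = 6346 / 7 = 906.57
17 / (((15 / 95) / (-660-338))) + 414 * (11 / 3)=-317800 / 3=-105933.33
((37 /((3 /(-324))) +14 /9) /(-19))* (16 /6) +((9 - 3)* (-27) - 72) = 167558 /513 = 326.62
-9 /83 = -0.11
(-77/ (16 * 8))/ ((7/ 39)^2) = -16731/ 896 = -18.67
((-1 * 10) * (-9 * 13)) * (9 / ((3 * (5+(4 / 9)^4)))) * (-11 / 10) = -25332021 / 33061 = -766.22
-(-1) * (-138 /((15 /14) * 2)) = -322 /5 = -64.40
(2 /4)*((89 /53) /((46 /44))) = 0.80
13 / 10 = 1.30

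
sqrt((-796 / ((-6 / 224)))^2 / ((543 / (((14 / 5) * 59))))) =89152 * sqrt(2242590) / 8145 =16391.36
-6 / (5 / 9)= -54 / 5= -10.80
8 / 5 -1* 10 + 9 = 3 / 5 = 0.60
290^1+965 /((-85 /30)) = -860 /17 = -50.59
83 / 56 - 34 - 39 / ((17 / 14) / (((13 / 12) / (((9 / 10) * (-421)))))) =-116964833 / 3607128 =-32.43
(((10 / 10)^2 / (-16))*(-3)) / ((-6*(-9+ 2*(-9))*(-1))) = -1 / 864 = -0.00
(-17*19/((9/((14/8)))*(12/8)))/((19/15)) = -595/18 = -33.06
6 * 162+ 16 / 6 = 2924 / 3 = 974.67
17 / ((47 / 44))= 748 / 47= 15.91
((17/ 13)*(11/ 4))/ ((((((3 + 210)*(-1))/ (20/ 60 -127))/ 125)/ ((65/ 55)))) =201875/ 639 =315.92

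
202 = 202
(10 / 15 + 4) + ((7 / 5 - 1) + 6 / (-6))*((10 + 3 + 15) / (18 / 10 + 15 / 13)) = -49 / 48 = -1.02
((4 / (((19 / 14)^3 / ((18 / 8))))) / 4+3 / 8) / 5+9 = 2539209 / 274360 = 9.26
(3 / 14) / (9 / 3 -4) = -3 / 14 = -0.21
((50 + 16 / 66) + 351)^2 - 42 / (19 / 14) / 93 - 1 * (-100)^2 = 96851460265 / 641421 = 150995.15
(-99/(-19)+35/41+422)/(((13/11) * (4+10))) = 1834041/70889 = 25.87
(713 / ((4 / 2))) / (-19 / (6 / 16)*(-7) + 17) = 2139 / 2230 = 0.96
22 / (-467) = -22 / 467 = -0.05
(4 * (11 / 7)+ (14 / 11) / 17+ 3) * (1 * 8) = 98024 / 1309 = 74.88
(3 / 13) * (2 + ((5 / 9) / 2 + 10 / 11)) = 631 / 858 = 0.74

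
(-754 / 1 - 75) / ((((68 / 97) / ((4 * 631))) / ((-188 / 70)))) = 4769616682 / 595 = 8016162.49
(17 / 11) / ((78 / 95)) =1615 / 858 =1.88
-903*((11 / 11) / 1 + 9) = -9030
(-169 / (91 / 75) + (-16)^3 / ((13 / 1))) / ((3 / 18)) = -248082 / 91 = -2726.18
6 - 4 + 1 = 3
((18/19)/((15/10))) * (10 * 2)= 240/19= 12.63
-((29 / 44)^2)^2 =-707281 / 3748096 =-0.19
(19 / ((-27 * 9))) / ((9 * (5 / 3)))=-19 / 3645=-0.01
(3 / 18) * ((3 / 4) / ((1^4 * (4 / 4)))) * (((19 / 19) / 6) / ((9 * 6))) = 1 / 2592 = 0.00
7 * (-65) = -455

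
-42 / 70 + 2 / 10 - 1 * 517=-517.40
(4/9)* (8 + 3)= 44/9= 4.89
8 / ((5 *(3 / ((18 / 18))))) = 8 / 15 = 0.53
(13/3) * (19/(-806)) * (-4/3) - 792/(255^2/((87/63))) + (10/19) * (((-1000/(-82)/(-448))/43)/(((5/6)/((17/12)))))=0.12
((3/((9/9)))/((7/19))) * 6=342/7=48.86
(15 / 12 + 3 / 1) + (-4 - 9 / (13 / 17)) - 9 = -20.52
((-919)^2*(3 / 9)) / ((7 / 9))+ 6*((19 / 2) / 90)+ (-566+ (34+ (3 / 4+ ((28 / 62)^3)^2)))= 134721394318788521 / 372751546020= 361424.11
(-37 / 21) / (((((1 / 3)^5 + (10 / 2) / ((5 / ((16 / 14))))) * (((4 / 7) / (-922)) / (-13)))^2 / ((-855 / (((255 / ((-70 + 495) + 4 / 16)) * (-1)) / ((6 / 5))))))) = -2609613052934704995087 / 2588352680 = -1008213862468.97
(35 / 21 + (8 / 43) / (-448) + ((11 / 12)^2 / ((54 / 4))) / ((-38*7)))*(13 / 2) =481580879 / 44470944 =10.83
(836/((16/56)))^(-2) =1/8561476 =0.00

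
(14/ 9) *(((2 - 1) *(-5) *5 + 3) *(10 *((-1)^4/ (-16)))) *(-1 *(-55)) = 21175/ 18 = 1176.39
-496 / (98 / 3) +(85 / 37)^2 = -664511 / 67081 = -9.91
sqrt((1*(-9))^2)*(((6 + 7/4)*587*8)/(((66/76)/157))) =651379812/11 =59216346.55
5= 5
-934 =-934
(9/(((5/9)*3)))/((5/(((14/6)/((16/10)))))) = 63/40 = 1.58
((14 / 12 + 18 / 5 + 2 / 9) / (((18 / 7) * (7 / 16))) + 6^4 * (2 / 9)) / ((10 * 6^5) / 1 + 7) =0.00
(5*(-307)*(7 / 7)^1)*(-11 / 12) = 16885 / 12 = 1407.08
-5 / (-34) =0.15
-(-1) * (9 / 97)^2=0.01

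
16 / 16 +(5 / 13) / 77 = 1006 / 1001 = 1.00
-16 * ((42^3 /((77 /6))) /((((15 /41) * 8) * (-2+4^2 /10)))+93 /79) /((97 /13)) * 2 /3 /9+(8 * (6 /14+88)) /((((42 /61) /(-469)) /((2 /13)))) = -5063913010648 /69035967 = -73351.81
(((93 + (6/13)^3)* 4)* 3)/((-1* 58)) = -42318/2197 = -19.26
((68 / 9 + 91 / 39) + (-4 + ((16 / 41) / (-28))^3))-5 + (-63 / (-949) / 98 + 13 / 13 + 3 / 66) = 4297660809956 / 2220992526753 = 1.94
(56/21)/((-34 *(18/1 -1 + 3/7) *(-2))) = 7/3111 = 0.00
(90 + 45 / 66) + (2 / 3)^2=18043 / 198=91.13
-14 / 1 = -14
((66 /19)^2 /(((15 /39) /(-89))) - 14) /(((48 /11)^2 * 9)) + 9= -138014141 /18714240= -7.37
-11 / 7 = -1.57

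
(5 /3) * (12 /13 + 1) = 125 /39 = 3.21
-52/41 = -1.27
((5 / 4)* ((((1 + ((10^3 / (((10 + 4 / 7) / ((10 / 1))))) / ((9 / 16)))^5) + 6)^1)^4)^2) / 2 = 423146823056249939230298112392514082245997897002124867980347770209036605714735043201472721752777838155168950788511699524979077517990857895955351978719127024250617747579078553429436700865006455457445507090847649224210005726259980005 / 632207039400038792911477810929070215682085478639336553256213183358037581649222699422802688026179769608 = 669316848255619050737594700000000000000000000000000000000000000000000000000000000000000000000000000000000000000000000000000000000.00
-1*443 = -443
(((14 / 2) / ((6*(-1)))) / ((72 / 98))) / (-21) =49 / 648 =0.08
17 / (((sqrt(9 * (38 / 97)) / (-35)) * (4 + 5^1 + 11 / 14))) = -4165 * sqrt(3686) / 7809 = -32.38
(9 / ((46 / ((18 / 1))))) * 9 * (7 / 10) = 5103 / 230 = 22.19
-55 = -55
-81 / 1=-81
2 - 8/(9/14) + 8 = -22/9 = -2.44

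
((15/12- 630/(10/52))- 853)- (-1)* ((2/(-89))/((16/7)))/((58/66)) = -85230013/20648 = -4127.76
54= 54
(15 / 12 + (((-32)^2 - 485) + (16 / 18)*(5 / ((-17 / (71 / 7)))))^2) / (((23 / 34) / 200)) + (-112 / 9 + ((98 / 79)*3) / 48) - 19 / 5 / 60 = 2085410789417260589 / 24519688200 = 85050461.18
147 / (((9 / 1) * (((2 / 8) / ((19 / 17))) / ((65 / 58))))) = 121030 / 1479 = 81.83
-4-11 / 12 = -59 / 12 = -4.92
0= 0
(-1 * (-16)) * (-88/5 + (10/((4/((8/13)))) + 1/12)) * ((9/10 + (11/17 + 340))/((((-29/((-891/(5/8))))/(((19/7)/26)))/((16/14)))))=-261343733162688/510316625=-512120.75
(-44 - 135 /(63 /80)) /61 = -3.53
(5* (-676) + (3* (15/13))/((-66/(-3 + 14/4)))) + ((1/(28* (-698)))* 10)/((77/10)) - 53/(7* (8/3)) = -66180839541/19563544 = -3382.87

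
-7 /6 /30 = -7 /180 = -0.04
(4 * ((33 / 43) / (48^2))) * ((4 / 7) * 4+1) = 253 / 57792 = 0.00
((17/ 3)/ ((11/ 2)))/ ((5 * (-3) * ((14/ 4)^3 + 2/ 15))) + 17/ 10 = 2892601/ 1703130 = 1.70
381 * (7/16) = 2667/16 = 166.69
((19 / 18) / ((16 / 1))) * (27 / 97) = 57 / 3104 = 0.02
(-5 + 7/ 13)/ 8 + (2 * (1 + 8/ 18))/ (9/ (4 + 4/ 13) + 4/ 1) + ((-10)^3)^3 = -159588000013289/ 159588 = -1000000000.08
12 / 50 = 6 / 25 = 0.24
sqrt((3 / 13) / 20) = sqrt(195) / 130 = 0.11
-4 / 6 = -2 / 3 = -0.67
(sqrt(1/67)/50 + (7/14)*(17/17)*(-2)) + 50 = sqrt(67)/3350 + 49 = 49.00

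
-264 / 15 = -88 / 5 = -17.60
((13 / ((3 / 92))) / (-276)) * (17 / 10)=-221 / 90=-2.46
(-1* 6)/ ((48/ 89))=-89/ 8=-11.12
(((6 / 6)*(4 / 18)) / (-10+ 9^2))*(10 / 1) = 20 / 639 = 0.03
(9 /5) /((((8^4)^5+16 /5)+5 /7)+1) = 7 /4483583629026627148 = 0.00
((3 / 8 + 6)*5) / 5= 51 / 8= 6.38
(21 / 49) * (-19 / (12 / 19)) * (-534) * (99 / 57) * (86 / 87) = 2399529 / 203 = 11820.34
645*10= 6450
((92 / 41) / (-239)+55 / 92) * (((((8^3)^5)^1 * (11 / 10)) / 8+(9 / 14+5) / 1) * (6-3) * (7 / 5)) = 538941505700986616529 / 45075400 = 11956444217932.32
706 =706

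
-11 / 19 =-0.58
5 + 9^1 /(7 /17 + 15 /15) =91 /8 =11.38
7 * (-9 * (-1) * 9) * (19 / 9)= 1197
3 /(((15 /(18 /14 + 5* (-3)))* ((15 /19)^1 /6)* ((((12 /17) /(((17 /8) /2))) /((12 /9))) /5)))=-21964 /105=-209.18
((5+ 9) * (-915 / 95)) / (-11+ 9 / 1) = 1281 / 19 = 67.42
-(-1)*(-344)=-344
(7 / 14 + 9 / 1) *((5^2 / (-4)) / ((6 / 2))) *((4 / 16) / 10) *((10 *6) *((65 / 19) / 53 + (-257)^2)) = -1960831.60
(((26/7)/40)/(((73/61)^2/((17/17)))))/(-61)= -793/746060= -0.00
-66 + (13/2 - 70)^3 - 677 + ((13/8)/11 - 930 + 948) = -256772.73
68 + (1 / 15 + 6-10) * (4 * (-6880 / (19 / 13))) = 74130.60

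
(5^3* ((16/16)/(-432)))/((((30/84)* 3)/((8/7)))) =-25/81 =-0.31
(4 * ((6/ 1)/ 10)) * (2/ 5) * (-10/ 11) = -48/ 55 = -0.87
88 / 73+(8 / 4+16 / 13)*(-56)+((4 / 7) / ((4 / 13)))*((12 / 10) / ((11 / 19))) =-64256102 / 365365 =-175.87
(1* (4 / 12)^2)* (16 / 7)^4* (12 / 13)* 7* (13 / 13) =262144 / 13377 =19.60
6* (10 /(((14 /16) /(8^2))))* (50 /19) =1536000 /133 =11548.87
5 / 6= 0.83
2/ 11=0.18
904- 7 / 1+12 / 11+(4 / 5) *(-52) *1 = 47107 / 55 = 856.49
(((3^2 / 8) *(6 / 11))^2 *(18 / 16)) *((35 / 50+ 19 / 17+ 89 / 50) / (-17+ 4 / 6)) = -2735937 / 29321600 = -0.09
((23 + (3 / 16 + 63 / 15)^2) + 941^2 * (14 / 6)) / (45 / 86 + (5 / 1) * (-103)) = -1705825480129 / 424752000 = -4016.05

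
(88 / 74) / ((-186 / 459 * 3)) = -0.98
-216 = -216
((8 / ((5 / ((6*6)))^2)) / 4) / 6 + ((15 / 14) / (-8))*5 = 46509 / 2800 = 16.61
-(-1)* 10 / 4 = 5 / 2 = 2.50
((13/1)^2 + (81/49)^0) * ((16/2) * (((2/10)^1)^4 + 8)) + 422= 1413022/125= 11304.18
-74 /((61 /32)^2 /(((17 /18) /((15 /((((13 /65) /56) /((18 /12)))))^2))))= -40256 /83073650625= -0.00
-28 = -28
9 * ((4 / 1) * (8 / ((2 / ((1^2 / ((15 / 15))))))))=144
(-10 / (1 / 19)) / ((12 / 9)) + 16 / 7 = -1963 / 14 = -140.21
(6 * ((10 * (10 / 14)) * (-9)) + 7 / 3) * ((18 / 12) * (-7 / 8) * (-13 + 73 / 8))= -249581 / 128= -1949.85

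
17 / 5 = 3.40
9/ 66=3/ 22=0.14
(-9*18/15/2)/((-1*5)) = 27/25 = 1.08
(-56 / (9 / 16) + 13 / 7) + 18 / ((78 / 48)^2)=-967619 / 10647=-90.88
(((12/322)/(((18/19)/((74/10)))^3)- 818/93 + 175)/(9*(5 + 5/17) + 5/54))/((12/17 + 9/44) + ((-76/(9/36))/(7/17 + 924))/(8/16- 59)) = 4140088580862050102/984174615501554375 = 4.21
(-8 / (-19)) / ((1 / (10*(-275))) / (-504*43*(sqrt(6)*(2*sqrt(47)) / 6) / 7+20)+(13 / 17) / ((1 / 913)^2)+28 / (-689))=1589042614037776891236746360000 / 2405664814991095828519561044225996989-3114860953776000*sqrt(282) / 2405664814991095828519561044225996989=0.00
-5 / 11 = -0.45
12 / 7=1.71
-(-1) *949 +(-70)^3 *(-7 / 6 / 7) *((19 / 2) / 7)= 235597 / 3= 78532.33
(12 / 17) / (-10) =-6 / 85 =-0.07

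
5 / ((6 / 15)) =25 / 2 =12.50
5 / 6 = 0.83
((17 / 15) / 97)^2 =289 / 2117025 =0.00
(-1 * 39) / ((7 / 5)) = -195 / 7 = -27.86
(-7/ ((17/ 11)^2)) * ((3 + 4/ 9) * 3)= -26257/ 867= -30.28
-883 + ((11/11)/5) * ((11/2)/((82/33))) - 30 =-748297/820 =-912.56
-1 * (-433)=433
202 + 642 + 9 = 853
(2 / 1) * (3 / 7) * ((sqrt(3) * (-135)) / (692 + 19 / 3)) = -486 * sqrt(3) / 2933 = -0.29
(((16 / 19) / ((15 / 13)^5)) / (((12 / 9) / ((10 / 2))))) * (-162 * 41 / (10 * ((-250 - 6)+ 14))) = 30446026 / 7184375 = 4.24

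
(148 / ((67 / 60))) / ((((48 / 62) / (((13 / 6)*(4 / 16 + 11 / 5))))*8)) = 730639 / 6432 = 113.59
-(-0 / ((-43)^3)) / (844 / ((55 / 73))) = 0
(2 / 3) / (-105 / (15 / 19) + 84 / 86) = -86 / 17031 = -0.01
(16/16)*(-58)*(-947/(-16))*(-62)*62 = 26391943/2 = 13195971.50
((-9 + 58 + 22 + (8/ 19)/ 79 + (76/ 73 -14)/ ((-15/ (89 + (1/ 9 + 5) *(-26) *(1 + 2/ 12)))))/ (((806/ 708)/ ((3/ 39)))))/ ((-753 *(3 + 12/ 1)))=-73070841206/ 875330284909275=-0.00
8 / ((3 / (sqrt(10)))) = 8 * sqrt(10) / 3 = 8.43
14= 14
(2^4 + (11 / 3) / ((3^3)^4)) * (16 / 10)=204073432 / 7971615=25.60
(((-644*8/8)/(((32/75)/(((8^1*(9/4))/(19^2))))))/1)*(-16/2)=217350/361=602.08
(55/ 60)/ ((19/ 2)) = 0.10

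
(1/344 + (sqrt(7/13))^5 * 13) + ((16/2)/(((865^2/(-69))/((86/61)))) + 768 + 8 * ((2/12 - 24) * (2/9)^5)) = 49 * sqrt(91)/169 + 2135787972266971279/2781341362549800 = 770.66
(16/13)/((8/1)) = 2/13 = 0.15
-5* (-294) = 1470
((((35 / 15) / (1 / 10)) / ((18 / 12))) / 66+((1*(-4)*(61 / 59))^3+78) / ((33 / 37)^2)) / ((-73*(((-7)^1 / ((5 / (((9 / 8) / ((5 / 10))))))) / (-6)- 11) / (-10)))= -2515592430400 / 20523057054291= -0.12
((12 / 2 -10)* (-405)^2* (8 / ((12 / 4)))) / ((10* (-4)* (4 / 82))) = 896670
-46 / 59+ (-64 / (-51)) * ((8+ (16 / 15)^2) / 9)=3012806 / 6093225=0.49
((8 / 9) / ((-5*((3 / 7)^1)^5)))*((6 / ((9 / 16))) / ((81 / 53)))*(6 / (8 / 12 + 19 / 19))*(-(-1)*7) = -3192523264 / 1476225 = -2162.63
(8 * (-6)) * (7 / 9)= -37.33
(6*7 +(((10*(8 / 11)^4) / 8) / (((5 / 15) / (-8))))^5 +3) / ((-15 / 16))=29851433399652710737478352 / 672749994932560009201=44372.25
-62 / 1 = -62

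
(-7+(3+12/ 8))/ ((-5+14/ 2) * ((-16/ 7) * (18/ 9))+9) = 35/ 2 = 17.50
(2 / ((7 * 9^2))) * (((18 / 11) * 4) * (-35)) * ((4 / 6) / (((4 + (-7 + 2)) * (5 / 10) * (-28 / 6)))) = -160 / 693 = -0.23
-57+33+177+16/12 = 463/3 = 154.33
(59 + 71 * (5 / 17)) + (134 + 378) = 10062 / 17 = 591.88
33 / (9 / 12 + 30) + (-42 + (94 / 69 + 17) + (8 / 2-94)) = -318445 / 2829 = -112.56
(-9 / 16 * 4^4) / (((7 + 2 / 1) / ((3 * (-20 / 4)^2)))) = -1200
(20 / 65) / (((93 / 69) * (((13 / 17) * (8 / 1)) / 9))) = 3519 / 10478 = 0.34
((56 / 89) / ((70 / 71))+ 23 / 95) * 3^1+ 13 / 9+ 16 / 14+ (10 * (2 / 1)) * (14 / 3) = 52500292 / 532665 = 98.56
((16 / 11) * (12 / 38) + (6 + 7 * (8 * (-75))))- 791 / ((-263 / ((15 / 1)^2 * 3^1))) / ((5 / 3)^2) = -3462.69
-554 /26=-277 /13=-21.31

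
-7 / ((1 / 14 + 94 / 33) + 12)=-3234 / 6893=-0.47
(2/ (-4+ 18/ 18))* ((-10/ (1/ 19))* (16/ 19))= 320/ 3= 106.67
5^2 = 25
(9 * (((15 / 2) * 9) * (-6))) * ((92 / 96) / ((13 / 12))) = -83835 / 26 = -3224.42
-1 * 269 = -269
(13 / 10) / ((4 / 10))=13 / 4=3.25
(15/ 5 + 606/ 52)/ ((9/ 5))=8.14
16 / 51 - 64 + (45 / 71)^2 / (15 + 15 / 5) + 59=-2398123 / 514182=-4.66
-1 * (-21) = 21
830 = 830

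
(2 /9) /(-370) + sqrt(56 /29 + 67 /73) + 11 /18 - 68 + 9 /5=-218413 /3330 + sqrt(12767627) /2117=-63.90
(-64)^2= 4096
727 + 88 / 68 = 12381 / 17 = 728.29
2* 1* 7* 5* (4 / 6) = 140 / 3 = 46.67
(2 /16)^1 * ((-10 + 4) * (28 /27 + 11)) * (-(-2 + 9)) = 2275 /36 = 63.19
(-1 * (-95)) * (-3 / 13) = -285 / 13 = -21.92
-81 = -81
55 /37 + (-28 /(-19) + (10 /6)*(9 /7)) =5.10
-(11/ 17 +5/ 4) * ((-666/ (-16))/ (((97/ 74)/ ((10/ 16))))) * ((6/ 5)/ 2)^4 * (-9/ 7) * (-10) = -1158679161/ 18468800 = -62.74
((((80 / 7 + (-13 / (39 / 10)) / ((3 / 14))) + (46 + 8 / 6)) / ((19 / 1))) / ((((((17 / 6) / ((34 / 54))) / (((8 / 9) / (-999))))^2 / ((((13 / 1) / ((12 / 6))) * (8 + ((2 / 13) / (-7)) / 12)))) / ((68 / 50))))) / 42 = 12933027712 / 86411941460174925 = 0.00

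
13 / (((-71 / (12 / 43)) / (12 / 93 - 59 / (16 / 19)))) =3.57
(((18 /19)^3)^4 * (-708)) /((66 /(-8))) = 1092048824066310144 /24346464109727771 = 44.85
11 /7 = 1.57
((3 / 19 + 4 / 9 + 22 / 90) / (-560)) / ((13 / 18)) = -181 / 86450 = -0.00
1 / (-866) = -1 / 866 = -0.00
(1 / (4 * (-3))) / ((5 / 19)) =-19 / 60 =-0.32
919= 919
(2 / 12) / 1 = 1 / 6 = 0.17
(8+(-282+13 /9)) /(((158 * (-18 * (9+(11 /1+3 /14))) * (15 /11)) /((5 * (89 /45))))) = 16810409 /488947590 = 0.03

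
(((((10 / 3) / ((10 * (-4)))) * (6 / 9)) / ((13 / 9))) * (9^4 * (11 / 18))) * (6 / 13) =-24057 / 338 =-71.17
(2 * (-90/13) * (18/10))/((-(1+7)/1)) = 81/26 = 3.12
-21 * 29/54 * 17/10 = -3451/180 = -19.17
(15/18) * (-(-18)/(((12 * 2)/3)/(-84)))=-315/2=-157.50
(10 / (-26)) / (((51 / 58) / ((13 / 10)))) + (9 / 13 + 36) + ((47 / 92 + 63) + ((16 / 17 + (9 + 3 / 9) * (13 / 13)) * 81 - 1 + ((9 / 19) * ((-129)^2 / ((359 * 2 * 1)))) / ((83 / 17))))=933.12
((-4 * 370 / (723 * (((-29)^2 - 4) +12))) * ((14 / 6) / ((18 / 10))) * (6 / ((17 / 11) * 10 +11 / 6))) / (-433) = 325600 / 129969887499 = 0.00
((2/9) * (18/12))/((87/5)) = 5/261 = 0.02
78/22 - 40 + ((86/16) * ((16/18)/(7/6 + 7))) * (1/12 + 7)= -313477/9702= -32.31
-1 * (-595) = 595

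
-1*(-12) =12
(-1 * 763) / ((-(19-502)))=-1.58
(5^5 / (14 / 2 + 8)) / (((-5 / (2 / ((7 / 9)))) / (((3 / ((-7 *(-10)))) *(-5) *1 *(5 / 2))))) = 5625 / 98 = 57.40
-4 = -4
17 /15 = 1.13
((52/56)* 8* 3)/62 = 78/217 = 0.36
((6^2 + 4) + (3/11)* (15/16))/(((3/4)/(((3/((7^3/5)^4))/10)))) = 885625/1218033273688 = 0.00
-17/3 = -5.67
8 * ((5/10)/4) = 1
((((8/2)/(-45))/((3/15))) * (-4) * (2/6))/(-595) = -16/16065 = -0.00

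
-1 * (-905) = 905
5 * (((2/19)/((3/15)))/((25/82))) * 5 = 820/19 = 43.16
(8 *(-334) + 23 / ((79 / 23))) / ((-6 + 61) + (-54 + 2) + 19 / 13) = -2737267 / 4582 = -597.40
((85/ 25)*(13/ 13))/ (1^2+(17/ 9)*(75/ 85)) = 51/ 40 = 1.28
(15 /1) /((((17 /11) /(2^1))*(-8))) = -165 /68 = -2.43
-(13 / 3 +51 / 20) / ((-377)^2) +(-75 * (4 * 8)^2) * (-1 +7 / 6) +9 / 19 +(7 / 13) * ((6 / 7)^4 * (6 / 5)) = -711317898360317 / 55575281580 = -12799.18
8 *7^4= 19208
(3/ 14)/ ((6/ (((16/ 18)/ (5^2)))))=2/ 1575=0.00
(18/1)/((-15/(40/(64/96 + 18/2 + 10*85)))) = -144/2579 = -0.06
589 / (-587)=-589 / 587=-1.00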